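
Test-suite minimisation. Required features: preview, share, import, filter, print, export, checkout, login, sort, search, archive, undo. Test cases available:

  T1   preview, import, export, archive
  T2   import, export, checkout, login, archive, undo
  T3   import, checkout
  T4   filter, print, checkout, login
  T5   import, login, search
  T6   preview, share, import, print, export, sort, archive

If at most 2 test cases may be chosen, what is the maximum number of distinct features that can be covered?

10

Choosing T2, T6 covers {preview, share, import, print, export, checkout, login, sort, archive, undo} — 10 features.
No choice of 2 test cases does better; here filter, search are left uncovered.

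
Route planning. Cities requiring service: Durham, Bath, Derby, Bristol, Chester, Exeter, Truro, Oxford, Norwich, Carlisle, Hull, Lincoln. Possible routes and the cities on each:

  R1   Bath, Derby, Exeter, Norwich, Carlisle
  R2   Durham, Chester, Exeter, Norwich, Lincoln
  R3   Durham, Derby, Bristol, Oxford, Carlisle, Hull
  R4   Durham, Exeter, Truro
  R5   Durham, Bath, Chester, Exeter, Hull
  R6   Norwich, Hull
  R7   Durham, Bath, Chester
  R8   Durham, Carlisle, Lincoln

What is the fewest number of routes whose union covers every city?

4

R1, R2, R3, R4 together cover {Durham, Bath, Derby, Bristol, Chester, Exeter, Truro, Oxford, Norwich, Carlisle, Hull, Lincoln} — every city.
No 3 of the 8 routes cover everything (all 56 triples fall short), so 4 is minimum.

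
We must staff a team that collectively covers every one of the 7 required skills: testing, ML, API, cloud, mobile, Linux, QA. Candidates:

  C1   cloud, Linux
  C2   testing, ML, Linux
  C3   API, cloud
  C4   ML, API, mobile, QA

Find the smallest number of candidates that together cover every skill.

3

C1, C2, C4 together cover {testing, ML, API, cloud, mobile, Linux, QA} — every skill.
No 2 of the 4 candidates cover everything (all 6 pairs fall short), so 3 is minimum.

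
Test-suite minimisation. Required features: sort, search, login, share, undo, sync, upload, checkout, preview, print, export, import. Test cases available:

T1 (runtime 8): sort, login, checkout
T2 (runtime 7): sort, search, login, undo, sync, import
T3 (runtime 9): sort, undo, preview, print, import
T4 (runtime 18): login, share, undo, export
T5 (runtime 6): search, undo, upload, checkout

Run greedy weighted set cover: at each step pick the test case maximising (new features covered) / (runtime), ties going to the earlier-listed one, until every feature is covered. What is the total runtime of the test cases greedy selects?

Pick 1: T2 adds 6 new (sort, search, login, undo, sync, import) at runtime 7 (ratio 6/7).
Pick 2: T5 adds 2 new (upload, checkout) at runtime 6 (ratio 2/6).
Pick 3: T3 adds 2 new (preview, print) at runtime 9 (ratio 2/9).
Pick 4: T4 adds 2 new (share, export) at runtime 18 (ratio 2/18).
Greedy total runtime: 7 + 6 + 9 + 18 = 40.

40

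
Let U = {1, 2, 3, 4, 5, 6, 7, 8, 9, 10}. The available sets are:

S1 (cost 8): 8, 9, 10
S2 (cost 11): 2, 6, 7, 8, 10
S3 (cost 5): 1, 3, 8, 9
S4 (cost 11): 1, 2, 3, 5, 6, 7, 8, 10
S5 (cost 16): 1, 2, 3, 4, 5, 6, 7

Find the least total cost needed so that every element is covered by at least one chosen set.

24

S1, S5 cover every element at cost 8 + 16 = 24.
Any cover uses at least 2 sets; among all covering selections none totals below 24.
Greedy by coverage-per-cost would pick S3, S4, S5 for 32 — worse than the optimum 24.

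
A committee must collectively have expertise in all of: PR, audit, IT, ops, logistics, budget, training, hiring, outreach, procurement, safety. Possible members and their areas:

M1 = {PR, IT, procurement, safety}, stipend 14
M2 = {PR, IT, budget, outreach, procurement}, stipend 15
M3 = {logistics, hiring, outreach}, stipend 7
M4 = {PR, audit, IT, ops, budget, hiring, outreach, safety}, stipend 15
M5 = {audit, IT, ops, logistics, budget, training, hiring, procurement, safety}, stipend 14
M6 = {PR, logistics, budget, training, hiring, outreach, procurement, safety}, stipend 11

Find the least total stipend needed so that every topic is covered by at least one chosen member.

M5, M6 cover every topic at stipend 14 + 11 = 25.
Any cover uses at least 2 members; among all covering selections none totals below 25.

25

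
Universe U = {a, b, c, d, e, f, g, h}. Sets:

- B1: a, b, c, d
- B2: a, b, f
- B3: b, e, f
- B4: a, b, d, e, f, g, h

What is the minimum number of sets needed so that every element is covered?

2

B1, B4 together cover {a, b, c, d, e, f, g, h} — every element.
No single set contains all 8 elements, so 2 is optimal.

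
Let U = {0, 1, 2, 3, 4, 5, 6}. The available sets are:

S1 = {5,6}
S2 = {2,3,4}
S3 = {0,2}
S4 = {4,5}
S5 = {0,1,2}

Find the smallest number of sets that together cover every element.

3

S1, S2, S5 together cover {0, 1, 2, 3, 4, 5, 6} — every element.
No 2 of the 5 sets cover everything (all 10 pairs fall short), so 3 is minimum.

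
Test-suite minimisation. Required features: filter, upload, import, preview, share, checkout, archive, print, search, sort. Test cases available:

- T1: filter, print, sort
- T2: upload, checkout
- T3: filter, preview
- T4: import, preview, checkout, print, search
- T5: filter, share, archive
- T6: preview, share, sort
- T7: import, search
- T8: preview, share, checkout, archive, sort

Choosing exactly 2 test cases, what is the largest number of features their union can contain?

Choosing T4, T5 covers {filter, import, preview, share, checkout, archive, print, search} — 8 features.
No choice of 2 test cases does better; here upload, sort are left uncovered.

8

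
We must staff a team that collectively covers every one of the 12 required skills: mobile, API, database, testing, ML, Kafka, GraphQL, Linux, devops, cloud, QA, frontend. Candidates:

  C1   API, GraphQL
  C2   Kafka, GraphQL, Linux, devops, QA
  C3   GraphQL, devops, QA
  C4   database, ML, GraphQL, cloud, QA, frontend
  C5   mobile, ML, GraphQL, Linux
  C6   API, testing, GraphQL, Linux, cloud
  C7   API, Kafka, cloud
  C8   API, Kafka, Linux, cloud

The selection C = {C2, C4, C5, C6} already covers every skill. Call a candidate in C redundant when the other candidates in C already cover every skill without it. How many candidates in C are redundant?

0

Drop C2: Kafka, devops uncovered — not redundant.
Drop C4: database, frontend uncovered — not redundant.
Drop C5: mobile uncovered — not redundant.
Drop C6: API, testing uncovered — not redundant.
None of the candidates in C is redundant.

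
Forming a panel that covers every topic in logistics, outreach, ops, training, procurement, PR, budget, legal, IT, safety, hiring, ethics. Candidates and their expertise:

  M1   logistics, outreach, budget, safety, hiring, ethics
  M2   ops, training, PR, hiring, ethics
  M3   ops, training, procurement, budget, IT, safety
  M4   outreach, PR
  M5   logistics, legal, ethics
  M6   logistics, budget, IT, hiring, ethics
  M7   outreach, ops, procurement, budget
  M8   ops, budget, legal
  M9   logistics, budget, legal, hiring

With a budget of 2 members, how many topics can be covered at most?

10

Choosing M1, M3 covers {logistics, outreach, ops, training, procurement, budget, IT, safety, hiring, ethics} — 10 topics.
No choice of 2 members does better; here PR, legal are left uncovered.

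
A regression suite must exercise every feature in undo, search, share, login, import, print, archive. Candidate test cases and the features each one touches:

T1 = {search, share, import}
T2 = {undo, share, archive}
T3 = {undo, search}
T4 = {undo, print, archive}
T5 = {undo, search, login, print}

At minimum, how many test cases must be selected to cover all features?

3

T1, T2, T5 together cover {undo, search, share, login, import, print, archive} — every feature.
No 2 of the 5 test cases cover everything (all 10 pairs fall short), so 3 is minimum.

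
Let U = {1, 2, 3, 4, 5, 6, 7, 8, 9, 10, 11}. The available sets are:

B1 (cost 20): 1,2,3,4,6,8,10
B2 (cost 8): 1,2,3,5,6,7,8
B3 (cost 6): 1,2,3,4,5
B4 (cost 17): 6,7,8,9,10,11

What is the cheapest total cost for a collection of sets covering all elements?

23

B3, B4 cover every element at cost 6 + 17 = 23.
Any cover uses at least 2 sets; among all covering selections none totals below 23.
Greedy by coverage-per-cost would pick B2, B4, B3 for 31 — worse than the optimum 23.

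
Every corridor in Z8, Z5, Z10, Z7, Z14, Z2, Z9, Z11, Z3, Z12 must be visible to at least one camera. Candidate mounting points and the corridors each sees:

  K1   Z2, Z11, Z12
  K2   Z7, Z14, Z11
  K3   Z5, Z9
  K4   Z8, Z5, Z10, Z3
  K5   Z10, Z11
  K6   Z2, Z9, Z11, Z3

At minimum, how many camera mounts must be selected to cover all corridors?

K1, K2, K3, K4 together cover {Z8, Z5, Z10, Z7, Z14, Z2, Z9, Z11, Z3, Z12} — every corridor.
No 3 of the 6 camera mounts cover everything (all 20 triples fall short), so 4 is minimum.

4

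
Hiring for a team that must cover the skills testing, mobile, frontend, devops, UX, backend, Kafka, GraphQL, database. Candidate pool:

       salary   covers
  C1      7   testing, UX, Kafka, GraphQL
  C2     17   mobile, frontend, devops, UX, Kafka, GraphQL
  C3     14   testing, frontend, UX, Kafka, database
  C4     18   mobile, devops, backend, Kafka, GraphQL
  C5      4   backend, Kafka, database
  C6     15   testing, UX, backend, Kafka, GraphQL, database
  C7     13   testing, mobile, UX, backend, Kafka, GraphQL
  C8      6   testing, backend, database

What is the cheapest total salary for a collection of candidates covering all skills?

23

C2, C8 cover every skill at salary 17 + 6 = 23.
Any cover uses at least 2 candidates; among all covering selections none totals below 23.
Greedy by coverage-per-salary would pick C5, C1, C2 for 28 — worse than the optimum 23.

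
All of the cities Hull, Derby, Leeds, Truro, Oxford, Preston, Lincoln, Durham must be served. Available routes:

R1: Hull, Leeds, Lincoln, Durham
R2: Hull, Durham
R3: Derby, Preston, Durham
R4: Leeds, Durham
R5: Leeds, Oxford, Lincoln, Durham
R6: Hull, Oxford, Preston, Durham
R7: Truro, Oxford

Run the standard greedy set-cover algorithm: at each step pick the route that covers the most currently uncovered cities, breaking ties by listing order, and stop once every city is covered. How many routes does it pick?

Pick 1: R1 covers 4 new cities (Hull, Leeds, Lincoln, Durham).
Pick 2: R3 covers 2 new cities (Derby, Preston).
Pick 3: R7 covers 2 new cities (Truro, Oxford).
Greedy uses 3 routes.

3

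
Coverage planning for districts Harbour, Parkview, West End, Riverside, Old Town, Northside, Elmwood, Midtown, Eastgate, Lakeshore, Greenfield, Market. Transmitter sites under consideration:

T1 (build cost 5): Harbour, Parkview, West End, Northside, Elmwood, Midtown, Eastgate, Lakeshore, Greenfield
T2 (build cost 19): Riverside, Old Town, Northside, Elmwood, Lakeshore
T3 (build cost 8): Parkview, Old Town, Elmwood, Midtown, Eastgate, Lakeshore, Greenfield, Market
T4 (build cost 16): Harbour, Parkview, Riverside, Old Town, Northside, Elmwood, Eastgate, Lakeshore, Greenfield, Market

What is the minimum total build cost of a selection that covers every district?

21

T1, T4 cover every district at build cost 5 + 16 = 21.
Any cover uses at least 2 transmitter sites; among all covering selections none totals below 21.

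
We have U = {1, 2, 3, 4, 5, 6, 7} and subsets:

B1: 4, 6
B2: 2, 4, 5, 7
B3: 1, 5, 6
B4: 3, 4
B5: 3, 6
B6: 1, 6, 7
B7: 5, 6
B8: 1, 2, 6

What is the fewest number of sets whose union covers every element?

B2, B3, B4 together cover {1, 2, 3, 4, 5, 6, 7} — every element.
No 2 of the 8 sets cover everything (all 28 pairs fall short), so 3 is minimum.

3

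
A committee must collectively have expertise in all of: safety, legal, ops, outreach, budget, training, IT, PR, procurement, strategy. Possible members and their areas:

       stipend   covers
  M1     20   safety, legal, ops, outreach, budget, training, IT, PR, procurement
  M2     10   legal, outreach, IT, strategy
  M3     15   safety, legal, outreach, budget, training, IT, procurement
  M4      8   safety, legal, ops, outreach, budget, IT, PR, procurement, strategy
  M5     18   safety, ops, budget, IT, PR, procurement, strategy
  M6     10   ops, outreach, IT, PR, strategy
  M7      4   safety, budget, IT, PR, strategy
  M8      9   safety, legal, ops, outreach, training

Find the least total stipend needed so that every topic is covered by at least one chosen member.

17

M4, M8 cover every topic at stipend 8 + 9 = 17.
Any cover uses at least 2 members; among all covering selections none totals below 17.
Greedy by coverage-per-stipend would pick M7, M4, M8 for 21 — worse than the optimum 17.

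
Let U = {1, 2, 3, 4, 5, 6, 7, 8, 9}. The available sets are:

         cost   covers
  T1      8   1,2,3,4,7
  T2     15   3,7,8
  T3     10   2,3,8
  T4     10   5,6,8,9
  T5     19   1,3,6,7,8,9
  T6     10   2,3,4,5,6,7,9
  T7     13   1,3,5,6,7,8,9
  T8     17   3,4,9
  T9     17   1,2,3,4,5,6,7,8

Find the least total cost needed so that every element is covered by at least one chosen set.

T1, T4 cover every element at cost 8 + 10 = 18.
Any cover uses at least 2 sets; among all covering selections none totals below 18.
Greedy by coverage-per-cost would pick T6, T7 for 23 — worse than the optimum 18.

18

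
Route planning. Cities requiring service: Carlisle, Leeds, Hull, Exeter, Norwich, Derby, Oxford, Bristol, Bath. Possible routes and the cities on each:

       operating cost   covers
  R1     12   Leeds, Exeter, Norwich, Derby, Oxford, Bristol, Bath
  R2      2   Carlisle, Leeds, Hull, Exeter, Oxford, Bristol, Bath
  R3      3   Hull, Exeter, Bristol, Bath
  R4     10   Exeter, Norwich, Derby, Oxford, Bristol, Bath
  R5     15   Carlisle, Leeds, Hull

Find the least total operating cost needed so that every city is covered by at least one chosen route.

R2, R4 cover every city at operating cost 2 + 10 = 12.
Any cover uses at least 2 routes; among all covering selections none totals below 12.

12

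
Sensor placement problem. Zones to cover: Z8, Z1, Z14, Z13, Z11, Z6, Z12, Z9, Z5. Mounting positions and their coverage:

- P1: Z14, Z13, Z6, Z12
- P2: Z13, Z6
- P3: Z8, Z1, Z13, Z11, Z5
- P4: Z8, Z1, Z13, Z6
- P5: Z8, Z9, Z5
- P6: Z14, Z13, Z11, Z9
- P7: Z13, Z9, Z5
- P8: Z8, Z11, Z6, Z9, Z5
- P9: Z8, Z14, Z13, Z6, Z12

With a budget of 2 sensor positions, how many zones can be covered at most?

8

Choosing P1, P3 covers {Z8, Z1, Z14, Z13, Z11, Z6, Z12, Z5} — 8 zones.
No choice of 2 sensor positions does better; here Z9 is left uncovered.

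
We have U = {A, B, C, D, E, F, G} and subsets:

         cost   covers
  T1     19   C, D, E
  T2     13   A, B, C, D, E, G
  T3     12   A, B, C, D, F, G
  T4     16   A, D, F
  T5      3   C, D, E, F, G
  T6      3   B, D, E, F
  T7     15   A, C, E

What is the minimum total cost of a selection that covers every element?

15

T3, T5 cover every element at cost 12 + 3 = 15.
Any cover uses at least 2 sets; among all covering selections none totals below 15.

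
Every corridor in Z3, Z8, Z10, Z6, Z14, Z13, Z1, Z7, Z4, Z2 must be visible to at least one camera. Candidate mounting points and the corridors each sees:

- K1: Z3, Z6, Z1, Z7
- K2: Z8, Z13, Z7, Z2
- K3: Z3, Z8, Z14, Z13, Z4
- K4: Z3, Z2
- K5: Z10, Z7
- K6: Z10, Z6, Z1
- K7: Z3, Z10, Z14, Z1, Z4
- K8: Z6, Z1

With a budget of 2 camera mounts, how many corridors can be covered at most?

Choosing K2, K7 covers {Z3, Z8, Z10, Z14, Z13, Z1, Z7, Z4, Z2} — 9 corridors.
No choice of 2 camera mounts does better; here Z6 is left uncovered.

9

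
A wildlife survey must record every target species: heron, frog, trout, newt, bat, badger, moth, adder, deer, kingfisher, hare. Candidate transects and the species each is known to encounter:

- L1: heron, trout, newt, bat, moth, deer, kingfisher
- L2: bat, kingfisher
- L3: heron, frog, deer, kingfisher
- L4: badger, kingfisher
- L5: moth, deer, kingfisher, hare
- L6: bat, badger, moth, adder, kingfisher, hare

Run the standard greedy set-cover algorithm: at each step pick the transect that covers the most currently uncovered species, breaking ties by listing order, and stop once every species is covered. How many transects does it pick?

3

Pick 1: L1 covers 7 new species (heron, trout, newt, bat, moth, deer, kingfisher).
Pick 2: L6 covers 3 new species (badger, adder, hare).
Pick 3: L3 covers 1 new species (frog).
Greedy uses 3 transects.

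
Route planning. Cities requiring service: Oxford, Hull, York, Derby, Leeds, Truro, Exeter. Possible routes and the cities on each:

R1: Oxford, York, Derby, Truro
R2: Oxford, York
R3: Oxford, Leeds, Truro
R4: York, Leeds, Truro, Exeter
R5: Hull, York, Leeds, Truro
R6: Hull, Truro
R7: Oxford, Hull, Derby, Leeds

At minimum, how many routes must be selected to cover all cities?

R4, R7 together cover {Oxford, Hull, York, Derby, Leeds, Truro, Exeter} — every city.
No single route contains all 7 cities, so 2 is optimal.
Greedy (largest uncovered first) would take R1, R4, R5 — 3 routes — but 2 suffice.

2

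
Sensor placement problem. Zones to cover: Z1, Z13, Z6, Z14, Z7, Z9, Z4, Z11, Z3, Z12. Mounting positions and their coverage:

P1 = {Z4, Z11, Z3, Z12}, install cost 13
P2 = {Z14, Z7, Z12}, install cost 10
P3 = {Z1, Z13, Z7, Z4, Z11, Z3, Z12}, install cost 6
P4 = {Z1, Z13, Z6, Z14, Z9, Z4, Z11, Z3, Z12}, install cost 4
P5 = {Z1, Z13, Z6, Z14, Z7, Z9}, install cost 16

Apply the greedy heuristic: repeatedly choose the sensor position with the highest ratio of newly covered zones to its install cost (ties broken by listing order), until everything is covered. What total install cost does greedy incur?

10

Pick 1: P4 adds 9 new (Z1, Z13, Z6, Z14, Z9, Z4, Z11, Z3, Z12) at install cost 4 (ratio 9/4).
Pick 2: P3 adds 1 new (Z7) at install cost 6 (ratio 1/6).
Greedy total install cost: 4 + 6 = 10.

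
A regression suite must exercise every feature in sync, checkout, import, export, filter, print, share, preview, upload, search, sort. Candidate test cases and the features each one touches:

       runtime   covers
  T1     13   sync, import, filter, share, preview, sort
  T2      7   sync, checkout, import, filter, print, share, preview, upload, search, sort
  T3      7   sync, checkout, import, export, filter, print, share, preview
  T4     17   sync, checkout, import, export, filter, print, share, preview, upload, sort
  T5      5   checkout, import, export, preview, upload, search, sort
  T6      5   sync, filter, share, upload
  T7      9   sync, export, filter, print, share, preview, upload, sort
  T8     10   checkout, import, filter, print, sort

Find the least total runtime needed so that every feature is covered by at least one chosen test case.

T2, T5 cover every feature at runtime 7 + 5 = 12.
Any cover uses at least 2 test cases; among all covering selections none totals below 12.

12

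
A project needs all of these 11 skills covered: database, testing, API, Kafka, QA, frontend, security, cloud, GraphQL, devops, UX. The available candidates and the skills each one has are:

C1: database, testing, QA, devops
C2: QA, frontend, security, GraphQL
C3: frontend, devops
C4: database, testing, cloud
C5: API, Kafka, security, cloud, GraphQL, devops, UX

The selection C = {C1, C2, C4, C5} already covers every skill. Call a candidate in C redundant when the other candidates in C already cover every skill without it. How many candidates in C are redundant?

2

Drop C1: the rest still cover every skill — redundant.
Drop C2: frontend uncovered — not redundant.
Drop C4: the rest still cover every skill — redundant.
Drop C5: API, Kafka, UX uncovered — not redundant.
2 redundant: C1, C4.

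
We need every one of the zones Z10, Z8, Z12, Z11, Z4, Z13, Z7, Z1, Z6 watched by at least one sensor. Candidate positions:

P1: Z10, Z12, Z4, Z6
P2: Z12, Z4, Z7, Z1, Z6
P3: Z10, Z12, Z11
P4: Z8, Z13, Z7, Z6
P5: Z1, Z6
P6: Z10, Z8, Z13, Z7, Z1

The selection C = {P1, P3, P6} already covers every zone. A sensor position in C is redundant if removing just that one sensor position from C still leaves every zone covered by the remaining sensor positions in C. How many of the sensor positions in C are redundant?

Drop P1: Z4, Z6 uncovered — not redundant.
Drop P3: Z11 uncovered — not redundant.
Drop P6: Z8, Z13, Z7, Z1 uncovered — not redundant.
None of the sensor positions in C is redundant.

0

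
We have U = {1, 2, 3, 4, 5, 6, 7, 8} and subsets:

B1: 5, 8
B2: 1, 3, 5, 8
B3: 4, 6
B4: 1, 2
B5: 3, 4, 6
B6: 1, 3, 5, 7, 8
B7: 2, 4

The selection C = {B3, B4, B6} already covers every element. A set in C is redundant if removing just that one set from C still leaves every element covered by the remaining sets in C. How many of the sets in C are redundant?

0

Drop B3: 4, 6 uncovered — not redundant.
Drop B4: 2 uncovered — not redundant.
Drop B6: 3, 5, 7, 8 uncovered — not redundant.
None of the sets in C is redundant.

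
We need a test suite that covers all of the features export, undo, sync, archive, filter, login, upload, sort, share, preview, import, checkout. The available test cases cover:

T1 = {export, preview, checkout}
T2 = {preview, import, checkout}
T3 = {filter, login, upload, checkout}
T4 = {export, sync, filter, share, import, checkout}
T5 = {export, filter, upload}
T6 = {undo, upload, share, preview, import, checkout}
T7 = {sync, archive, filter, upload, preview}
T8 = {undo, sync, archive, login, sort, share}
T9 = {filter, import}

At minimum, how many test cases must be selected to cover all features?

T2, T5, T8 together cover {export, undo, sync, archive, filter, login, upload, sort, share, preview, import, checkout} — every feature.
No 2 of the 9 test cases cover everything (all 36 pairs fall short), so 3 is minimum.

3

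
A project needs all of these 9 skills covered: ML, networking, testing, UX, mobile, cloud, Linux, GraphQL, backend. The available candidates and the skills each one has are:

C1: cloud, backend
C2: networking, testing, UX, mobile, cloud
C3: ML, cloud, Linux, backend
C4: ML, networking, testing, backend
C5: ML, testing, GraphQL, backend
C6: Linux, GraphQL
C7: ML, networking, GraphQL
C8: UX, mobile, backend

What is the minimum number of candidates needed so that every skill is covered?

3

C2, C3, C5 together cover {ML, networking, testing, UX, mobile, cloud, Linux, GraphQL, backend} — every skill.
No 2 of the 8 candidates cover everything (all 28 pairs fall short), so 3 is minimum.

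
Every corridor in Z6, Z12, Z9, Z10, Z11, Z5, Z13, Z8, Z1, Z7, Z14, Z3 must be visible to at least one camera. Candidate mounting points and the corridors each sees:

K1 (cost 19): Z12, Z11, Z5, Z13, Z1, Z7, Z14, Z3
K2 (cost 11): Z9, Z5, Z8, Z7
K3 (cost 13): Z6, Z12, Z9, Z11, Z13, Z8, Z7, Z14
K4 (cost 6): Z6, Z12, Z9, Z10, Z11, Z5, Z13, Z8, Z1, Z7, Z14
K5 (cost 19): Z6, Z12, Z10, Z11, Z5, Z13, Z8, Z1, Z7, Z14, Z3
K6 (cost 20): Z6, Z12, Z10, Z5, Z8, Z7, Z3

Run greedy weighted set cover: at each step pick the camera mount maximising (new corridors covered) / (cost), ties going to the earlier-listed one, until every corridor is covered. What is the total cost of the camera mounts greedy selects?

25

Pick 1: K4 adds 11 new (Z6, Z12, Z9, Z10, Z11, Z5, Z13, Z8, Z1, Z7, Z14) at cost 6 (ratio 11/6).
Pick 2: K1 adds 1 new (Z3) at cost 19 (ratio 1/19).
Greedy total cost: 6 + 19 = 25.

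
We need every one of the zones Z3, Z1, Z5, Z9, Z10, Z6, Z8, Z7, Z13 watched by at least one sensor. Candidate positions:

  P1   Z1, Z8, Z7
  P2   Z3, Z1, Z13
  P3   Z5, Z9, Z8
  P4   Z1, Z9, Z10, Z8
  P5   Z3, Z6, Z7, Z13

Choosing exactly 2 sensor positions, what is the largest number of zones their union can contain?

Choosing P4, P5 covers {Z3, Z1, Z9, Z10, Z6, Z8, Z7, Z13} — 8 zones.
No choice of 2 sensor positions does better; here Z5 is left uncovered.

8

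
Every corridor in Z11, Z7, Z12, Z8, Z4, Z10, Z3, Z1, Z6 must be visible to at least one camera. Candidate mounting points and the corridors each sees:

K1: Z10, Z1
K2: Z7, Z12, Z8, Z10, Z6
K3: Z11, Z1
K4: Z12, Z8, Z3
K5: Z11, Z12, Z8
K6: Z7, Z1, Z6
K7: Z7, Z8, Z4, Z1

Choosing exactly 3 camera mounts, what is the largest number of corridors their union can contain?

Choosing K2, K3, K4 covers {Z11, Z7, Z12, Z8, Z10, Z3, Z1, Z6} — 8 corridors.
No choice of 3 camera mounts does better; here Z4 is left uncovered.

8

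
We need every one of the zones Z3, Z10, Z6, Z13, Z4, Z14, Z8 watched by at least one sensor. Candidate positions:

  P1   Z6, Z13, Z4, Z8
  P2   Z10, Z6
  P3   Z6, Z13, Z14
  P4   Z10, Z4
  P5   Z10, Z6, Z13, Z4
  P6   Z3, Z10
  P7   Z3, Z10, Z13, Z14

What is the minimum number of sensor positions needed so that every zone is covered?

P1, P7 together cover {Z3, Z10, Z6, Z13, Z4, Z14, Z8} — every zone.
No single sensor position contains all 7 zones, so 2 is optimal.

2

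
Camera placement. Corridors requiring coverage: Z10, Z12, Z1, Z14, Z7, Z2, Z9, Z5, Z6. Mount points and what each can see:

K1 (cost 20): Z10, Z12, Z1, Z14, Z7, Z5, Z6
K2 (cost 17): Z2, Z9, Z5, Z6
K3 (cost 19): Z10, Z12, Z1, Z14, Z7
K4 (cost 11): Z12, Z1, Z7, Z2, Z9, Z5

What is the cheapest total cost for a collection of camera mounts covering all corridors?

K1, K4 cover every corridor at cost 20 + 11 = 31.
Any cover uses at least 2 camera mounts; among all covering selections none totals below 31.

31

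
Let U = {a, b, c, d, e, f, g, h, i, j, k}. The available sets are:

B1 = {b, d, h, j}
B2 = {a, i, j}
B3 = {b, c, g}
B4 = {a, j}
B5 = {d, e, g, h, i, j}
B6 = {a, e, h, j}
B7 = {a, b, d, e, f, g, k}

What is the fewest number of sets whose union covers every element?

B3, B5, B7 together cover {a, b, c, d, e, f, g, h, i, j, k} — every element.
No 2 of the 7 sets cover everything (all 21 pairs fall short), so 3 is minimum.

3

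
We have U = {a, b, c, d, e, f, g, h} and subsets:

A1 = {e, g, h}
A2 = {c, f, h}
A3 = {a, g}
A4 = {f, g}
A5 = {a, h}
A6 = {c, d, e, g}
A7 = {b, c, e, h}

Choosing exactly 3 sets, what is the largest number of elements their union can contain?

7

Choosing A2, A3, A6 covers {a, c, d, e, f, g, h} — 7 elements.
No choice of 3 sets does better; here b is left uncovered.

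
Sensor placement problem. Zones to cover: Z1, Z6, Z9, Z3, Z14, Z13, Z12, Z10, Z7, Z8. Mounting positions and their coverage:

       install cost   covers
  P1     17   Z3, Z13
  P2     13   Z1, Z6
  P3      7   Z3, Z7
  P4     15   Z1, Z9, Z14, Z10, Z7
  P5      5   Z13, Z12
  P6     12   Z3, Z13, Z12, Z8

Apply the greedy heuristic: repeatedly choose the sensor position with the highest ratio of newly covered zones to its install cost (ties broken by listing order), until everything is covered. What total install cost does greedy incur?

45

Pick 1: P5 adds 2 new (Z13, Z12) at install cost 5 (ratio 2/5).
Pick 2: P4 adds 5 new (Z1, Z9, Z14, Z10, Z7) at install cost 15 (ratio 5/15).
Pick 3: P6 adds 2 new (Z3, Z8) at install cost 12 (ratio 2/12).
Pick 4: P2 adds 1 new (Z6) at install cost 13 (ratio 1/13).
Greedy total install cost: 5 + 15 + 12 + 13 = 45. (The true optimum is 40, so greedy overshoots here.)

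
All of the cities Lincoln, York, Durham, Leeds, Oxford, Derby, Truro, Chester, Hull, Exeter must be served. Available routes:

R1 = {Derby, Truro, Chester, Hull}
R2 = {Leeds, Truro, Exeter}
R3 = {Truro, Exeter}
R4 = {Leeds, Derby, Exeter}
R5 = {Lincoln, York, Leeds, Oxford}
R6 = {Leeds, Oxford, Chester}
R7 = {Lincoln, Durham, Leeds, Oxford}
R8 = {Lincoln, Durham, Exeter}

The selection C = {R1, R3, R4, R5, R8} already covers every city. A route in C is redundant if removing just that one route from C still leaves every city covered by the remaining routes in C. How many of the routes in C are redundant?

2

Drop R1: Chester, Hull uncovered — not redundant.
Drop R3: the rest still cover every city — redundant.
Drop R4: the rest still cover every city — redundant.
Drop R5: York, Oxford uncovered — not redundant.
Drop R8: Durham uncovered — not redundant.
2 redundant: R3, R4.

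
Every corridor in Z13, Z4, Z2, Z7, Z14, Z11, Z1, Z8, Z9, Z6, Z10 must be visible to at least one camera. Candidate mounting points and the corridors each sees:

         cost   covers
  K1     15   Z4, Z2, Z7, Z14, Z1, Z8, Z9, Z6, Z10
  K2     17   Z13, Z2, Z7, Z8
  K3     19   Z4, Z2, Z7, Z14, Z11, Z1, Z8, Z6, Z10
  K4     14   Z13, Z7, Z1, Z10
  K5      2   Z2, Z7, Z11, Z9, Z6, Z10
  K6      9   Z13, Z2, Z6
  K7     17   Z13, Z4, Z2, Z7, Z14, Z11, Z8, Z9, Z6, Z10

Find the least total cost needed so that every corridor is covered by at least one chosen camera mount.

26

K1, K5, K6 cover every corridor at cost 15 + 2 + 9 = 26.
Any cover uses at least 2 camera mounts; among all covering selections none totals below 26.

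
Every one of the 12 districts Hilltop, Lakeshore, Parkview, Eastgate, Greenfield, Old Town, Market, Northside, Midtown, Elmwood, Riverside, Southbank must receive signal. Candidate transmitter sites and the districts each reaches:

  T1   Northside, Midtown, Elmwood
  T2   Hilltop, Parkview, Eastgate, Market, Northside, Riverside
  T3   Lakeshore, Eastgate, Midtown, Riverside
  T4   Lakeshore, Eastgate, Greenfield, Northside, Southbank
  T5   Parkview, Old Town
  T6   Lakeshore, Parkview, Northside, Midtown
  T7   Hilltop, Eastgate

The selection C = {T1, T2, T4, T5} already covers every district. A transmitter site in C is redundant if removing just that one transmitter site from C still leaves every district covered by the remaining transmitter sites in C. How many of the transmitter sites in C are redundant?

0

Drop T1: Midtown, Elmwood uncovered — not redundant.
Drop T2: Hilltop, Market, Riverside uncovered — not redundant.
Drop T4: Lakeshore, Greenfield, Southbank uncovered — not redundant.
Drop T5: Old Town uncovered — not redundant.
None of the transmitter sites in C is redundant.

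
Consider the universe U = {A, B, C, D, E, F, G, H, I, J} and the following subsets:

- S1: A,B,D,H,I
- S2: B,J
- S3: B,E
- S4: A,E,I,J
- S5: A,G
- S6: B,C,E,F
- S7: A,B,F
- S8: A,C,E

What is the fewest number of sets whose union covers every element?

4

S1, S2, S5, S6 together cover {A, B, C, D, E, F, G, H, I, J} — every element.
No 3 of the 8 sets cover everything (all 56 triples fall short), so 4 is minimum.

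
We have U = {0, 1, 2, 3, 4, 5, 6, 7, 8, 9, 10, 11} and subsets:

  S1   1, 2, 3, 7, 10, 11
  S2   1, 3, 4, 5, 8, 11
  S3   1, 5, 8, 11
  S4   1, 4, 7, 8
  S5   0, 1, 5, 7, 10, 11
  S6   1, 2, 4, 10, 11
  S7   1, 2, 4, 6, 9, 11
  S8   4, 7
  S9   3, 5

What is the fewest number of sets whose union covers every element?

3

S2, S5, S7 together cover {0, 1, 2, 3, 4, 5, 6, 7, 8, 9, 10, 11} — every element.
No 2 of the 9 sets cover everything (all 36 pairs fall short), so 3 is minimum.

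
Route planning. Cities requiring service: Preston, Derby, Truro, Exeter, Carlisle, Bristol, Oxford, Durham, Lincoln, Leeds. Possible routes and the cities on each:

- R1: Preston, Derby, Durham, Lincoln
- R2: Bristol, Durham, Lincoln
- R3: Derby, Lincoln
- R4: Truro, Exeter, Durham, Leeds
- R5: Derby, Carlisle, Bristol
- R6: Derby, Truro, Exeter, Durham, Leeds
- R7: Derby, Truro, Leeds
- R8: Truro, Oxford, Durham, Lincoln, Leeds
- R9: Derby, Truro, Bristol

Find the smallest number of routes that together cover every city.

4

R1, R4, R5, R8 together cover {Preston, Derby, Truro, Exeter, Carlisle, Bristol, Oxford, Durham, Lincoln, Leeds} — every city.
No 3 of the 9 routes cover everything (all 84 triples fall short), so 4 is minimum.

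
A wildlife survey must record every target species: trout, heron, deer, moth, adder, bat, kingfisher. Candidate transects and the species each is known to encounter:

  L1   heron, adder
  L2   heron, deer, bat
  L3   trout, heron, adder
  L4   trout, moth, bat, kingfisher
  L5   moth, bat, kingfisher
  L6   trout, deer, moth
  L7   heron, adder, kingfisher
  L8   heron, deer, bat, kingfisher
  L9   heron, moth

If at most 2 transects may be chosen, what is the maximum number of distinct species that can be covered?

Choosing L1, L4 covers {trout, heron, moth, adder, bat, kingfisher} — 6 species.
No choice of 2 transects does better; here deer is left uncovered.

6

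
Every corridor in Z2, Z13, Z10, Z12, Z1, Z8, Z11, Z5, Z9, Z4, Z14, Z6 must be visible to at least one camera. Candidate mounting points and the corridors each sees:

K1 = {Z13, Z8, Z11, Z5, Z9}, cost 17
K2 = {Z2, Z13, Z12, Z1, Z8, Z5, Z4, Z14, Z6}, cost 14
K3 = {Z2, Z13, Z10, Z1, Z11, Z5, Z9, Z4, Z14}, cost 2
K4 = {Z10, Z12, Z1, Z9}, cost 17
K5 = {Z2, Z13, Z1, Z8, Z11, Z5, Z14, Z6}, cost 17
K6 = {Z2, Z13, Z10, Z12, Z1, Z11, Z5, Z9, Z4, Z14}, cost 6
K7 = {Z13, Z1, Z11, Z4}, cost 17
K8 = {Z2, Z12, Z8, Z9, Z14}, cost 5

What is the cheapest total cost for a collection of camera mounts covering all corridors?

16

K2, K3 cover every corridor at cost 14 + 2 = 16.
Any cover uses at least 2 camera mounts; among all covering selections none totals below 16.
Greedy by coverage-per-cost would pick K3, K8, K2 for 21 — worse than the optimum 16.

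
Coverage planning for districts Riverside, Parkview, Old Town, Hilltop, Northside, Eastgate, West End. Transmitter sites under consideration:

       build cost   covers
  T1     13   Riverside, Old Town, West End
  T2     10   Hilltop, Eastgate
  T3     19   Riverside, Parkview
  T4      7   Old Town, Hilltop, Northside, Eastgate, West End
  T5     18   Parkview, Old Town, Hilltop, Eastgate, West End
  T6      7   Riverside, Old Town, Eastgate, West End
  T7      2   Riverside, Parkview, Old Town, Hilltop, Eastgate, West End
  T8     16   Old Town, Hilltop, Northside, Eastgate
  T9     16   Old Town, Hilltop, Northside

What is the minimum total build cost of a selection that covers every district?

T4, T7 cover every district at build cost 7 + 2 = 9.
Any cover uses at least 2 transmitter sites; among all covering selections none totals below 9.

9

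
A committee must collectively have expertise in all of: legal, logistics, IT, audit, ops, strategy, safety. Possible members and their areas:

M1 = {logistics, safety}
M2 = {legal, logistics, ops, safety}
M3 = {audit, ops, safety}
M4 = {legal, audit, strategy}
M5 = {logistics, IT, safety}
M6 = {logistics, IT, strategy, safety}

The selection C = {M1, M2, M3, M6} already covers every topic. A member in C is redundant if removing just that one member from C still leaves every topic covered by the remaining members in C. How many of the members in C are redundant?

1

Drop M1: the rest still cover every topic — redundant.
Drop M2: legal uncovered — not redundant.
Drop M3: audit uncovered — not redundant.
Drop M6: IT, strategy uncovered — not redundant.
1 redundant: M1.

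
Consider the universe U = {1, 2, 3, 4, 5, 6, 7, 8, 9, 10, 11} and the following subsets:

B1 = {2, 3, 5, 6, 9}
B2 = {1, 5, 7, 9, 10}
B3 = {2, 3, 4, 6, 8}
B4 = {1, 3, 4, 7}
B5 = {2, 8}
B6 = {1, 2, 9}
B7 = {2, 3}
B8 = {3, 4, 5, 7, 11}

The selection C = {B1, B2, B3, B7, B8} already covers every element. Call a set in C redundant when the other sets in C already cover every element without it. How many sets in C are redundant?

2

Drop B1: the rest still cover every element — redundant.
Drop B2: 1, 10 uncovered — not redundant.
Drop B3: 8 uncovered — not redundant.
Drop B7: the rest still cover every element — redundant.
Drop B8: 11 uncovered — not redundant.
2 redundant: B1, B7.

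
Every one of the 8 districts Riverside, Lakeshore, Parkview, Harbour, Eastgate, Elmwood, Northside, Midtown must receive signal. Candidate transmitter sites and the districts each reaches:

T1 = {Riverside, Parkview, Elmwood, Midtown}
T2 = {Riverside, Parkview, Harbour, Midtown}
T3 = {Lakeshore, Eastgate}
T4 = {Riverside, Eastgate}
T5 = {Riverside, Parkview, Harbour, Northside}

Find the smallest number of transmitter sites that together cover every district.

T1, T3, T5 together cover {Riverside, Lakeshore, Parkview, Harbour, Eastgate, Elmwood, Northside, Midtown} — every district.
No 2 of the 5 transmitter sites cover everything (all 10 pairs fall short), so 3 is minimum.

3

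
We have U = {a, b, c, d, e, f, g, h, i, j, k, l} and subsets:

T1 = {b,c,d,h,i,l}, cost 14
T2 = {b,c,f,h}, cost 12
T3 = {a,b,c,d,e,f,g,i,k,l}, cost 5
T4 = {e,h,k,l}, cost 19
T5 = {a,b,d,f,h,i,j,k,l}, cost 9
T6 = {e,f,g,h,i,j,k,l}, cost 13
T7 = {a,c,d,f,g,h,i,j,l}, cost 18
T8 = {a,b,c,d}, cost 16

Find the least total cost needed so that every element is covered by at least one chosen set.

T3, T5 cover every element at cost 5 + 9 = 14.
Any cover uses at least 2 sets; among all covering selections none totals below 14.

14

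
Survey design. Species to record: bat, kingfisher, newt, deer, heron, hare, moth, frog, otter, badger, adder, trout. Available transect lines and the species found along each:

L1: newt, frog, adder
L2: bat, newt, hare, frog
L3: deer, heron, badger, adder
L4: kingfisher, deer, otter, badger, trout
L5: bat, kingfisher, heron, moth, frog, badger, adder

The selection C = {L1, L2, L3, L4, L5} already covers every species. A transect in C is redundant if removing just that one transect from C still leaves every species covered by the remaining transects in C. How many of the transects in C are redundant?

Drop L1: the rest still cover every species — redundant.
Drop L2: hare uncovered — not redundant.
Drop L3: the rest still cover every species — redundant.
Drop L4: otter, trout uncovered — not redundant.
Drop L5: moth uncovered — not redundant.
2 redundant: L1, L3.

2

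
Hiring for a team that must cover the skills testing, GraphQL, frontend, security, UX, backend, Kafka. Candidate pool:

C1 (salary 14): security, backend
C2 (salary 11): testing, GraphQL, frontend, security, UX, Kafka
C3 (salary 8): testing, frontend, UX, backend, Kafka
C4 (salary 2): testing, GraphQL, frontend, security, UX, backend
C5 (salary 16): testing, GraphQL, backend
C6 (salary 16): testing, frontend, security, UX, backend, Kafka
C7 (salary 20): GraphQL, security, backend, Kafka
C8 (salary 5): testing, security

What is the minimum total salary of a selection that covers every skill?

10

C3, C4 cover every skill at salary 8 + 2 = 10.
Any cover uses at least 2 candidates; among all covering selections none totals below 10.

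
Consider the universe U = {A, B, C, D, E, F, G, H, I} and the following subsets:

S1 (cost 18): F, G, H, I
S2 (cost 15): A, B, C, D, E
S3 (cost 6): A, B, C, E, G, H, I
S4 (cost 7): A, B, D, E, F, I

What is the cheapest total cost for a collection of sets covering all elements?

13

S3, S4 cover every element at cost 6 + 7 = 13.
Any cover uses at least 2 sets; among all covering selections none totals below 13.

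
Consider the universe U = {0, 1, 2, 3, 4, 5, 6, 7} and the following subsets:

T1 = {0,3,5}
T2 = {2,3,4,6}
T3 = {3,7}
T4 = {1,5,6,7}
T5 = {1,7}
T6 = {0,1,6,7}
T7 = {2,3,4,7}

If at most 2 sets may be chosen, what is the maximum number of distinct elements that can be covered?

7

Choosing T2, T4 covers {1, 2, 3, 4, 5, 6, 7} — 7 elements.
No choice of 2 sets does better; here 0 is left uncovered.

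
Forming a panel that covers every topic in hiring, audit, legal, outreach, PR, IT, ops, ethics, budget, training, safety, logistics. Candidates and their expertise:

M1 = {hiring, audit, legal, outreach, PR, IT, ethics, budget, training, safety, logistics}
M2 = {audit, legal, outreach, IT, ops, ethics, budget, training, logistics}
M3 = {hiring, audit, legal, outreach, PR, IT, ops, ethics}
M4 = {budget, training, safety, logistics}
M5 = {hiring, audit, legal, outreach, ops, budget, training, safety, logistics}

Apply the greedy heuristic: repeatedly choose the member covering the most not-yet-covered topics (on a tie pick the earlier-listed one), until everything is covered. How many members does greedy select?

Pick 1: M1 covers 11 new topics (hiring, audit, legal, outreach, PR, IT, ethics, budget, training, safety, logistics).
Pick 2: M2 covers 1 new topics (ops).
Greedy uses 2 members.

2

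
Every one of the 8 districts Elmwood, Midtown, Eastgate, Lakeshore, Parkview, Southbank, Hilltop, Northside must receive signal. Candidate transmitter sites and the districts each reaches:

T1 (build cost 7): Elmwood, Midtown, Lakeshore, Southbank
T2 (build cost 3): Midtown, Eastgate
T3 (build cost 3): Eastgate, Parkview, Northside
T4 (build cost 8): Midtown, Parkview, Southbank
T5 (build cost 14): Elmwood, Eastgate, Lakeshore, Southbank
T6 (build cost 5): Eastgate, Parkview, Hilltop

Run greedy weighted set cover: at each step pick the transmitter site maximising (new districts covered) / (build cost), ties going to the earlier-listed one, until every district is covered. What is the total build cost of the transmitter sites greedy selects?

15

Pick 1: T3 adds 3 new (Eastgate, Parkview, Northside) at build cost 3 (ratio 3/3).
Pick 2: T1 adds 4 new (Elmwood, Midtown, Lakeshore, Southbank) at build cost 7 (ratio 4/7).
Pick 3: T6 adds 1 new (Hilltop) at build cost 5 (ratio 1/5).
Greedy total build cost: 3 + 7 + 5 = 15.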